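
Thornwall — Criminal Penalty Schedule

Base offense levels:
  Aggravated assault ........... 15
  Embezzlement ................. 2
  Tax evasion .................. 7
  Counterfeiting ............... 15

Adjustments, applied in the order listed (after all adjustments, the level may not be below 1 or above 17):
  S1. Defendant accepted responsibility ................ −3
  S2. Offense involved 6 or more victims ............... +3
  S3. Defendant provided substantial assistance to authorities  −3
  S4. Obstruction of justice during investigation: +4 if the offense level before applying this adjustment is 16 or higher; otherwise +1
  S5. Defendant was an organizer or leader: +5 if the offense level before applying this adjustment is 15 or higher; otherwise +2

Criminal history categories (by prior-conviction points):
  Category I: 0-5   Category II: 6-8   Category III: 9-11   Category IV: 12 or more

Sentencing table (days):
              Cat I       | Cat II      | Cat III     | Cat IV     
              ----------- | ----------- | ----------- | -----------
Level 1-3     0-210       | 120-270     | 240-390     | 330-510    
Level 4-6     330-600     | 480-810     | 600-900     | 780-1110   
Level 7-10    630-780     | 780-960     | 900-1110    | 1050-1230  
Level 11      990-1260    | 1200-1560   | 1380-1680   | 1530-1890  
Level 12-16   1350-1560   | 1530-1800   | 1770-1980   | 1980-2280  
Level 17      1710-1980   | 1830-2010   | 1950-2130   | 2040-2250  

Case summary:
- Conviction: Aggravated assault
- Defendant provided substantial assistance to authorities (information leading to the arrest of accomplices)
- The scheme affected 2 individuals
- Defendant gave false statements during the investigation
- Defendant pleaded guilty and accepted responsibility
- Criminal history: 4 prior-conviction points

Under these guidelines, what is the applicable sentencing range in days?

Base offense level for aggravated assault: 15.
S1 applies: 15 − 3 = 12.
S3 applies: 12 − 3 = 9.
S4 applies (level before this adjustment is 9 < 16, so +1): 9 + 1 = 10.
Final offense level: 10.
Criminal history: 4 prior points → Category I (0-5).
Level 10 falls in the 7-10 band.
Grid: Level 7-10 × Category I = 630-780 days.

630-780 days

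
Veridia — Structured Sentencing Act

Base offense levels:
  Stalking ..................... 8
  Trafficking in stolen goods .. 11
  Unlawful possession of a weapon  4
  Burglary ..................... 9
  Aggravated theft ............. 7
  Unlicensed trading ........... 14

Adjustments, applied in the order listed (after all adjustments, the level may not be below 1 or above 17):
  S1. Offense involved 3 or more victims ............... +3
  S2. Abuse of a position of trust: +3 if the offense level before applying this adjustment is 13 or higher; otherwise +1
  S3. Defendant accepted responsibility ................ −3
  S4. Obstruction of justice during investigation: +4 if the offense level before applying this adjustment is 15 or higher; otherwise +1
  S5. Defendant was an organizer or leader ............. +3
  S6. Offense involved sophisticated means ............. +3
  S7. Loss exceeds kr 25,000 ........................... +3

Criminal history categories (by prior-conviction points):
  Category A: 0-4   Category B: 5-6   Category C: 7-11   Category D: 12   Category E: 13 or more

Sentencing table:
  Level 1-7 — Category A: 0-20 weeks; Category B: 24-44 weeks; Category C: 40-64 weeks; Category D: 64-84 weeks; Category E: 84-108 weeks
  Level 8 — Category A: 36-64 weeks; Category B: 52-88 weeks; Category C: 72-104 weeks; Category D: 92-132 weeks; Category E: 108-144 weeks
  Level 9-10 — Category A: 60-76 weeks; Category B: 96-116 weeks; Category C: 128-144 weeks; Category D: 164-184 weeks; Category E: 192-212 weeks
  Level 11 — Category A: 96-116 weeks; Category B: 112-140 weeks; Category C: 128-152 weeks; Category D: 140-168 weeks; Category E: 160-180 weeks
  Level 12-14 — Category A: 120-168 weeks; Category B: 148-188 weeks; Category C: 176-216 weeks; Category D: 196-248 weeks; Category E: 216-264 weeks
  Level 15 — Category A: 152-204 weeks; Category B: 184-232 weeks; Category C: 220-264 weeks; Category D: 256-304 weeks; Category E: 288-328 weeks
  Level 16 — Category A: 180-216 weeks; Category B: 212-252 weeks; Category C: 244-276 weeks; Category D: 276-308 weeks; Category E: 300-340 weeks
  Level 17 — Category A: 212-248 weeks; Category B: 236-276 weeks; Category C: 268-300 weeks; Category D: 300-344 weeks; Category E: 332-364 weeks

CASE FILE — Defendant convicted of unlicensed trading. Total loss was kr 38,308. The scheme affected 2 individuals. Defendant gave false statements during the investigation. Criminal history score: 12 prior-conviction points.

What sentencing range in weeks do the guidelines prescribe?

300-344 weeks

Base offense level for unlicensed trading: 14.
S1 does not apply.
S2 does not apply.
S4 applies (level before this adjustment is 14 < 15, so +1): 14 + 1 = 15.
S5 does not apply.
S7 applies: 15 + 3 = 18.
Level 18 exceeds the maximum of 17; capped at 17.
Final offense level: 17.
Criminal history: 12 prior points → Category D (12).
Level 17 falls in the 17 band.
Grid: Level 17 × Category D = 300-344 weeks.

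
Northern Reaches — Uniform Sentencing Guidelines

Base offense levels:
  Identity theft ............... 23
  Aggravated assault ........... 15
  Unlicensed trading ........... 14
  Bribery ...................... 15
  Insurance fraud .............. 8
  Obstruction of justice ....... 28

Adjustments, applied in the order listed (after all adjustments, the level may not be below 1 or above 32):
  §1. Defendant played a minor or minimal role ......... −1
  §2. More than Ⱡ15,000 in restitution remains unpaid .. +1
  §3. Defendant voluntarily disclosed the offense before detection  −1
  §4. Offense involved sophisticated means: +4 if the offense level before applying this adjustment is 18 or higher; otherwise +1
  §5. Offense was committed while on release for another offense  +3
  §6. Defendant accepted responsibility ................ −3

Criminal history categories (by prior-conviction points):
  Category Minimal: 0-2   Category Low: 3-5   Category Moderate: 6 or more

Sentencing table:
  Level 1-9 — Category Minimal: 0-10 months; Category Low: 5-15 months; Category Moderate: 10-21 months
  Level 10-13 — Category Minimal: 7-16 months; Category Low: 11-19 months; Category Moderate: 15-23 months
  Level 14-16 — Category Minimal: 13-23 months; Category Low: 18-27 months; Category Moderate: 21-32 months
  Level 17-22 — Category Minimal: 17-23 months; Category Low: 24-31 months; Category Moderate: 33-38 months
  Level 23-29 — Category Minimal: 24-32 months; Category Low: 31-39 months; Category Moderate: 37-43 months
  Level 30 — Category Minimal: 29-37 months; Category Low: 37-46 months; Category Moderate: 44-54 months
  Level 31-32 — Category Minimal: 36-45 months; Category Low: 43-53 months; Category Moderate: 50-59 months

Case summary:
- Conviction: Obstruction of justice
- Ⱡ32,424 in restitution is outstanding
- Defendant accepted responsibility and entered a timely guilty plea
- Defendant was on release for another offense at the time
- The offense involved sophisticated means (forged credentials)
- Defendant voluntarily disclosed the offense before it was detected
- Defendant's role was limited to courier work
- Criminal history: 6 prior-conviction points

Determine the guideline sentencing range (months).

50-59 months

Base offense level for obstruction of justice: 28.
§1 applies: 28 − 1 = 27.
§2 applies: 27 + 1 = 28.
§3 applies: 28 − 1 = 27.
§4 applies (level before this adjustment is 27 ≥ 18, so +4): 27 + 4 = 31.
§5 applies: 31 + 3 = 34.
§6 applies: 34 − 3 = 31.
Final offense level: 31.
Criminal history: 6 prior points → Category Moderate (6+).
Level 31 falls in the 31-32 band.
Grid: Level 31-32 × Category Moderate = 50-59 months.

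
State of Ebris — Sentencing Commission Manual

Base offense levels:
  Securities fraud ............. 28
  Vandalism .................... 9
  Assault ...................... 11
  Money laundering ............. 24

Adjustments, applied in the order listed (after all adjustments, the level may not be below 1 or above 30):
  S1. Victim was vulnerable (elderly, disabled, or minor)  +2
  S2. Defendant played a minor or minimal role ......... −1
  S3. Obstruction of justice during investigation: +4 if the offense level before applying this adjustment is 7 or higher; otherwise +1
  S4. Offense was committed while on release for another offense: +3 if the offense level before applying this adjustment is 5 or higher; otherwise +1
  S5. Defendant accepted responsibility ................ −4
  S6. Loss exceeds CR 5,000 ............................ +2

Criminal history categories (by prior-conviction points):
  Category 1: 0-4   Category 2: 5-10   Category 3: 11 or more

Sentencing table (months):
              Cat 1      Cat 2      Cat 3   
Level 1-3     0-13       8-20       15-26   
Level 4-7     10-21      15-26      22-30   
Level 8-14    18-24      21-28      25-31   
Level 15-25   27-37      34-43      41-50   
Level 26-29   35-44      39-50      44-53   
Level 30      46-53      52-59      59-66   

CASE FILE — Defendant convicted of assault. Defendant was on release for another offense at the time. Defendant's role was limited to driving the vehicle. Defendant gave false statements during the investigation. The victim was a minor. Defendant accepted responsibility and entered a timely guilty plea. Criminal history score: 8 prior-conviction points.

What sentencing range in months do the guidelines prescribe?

Base offense level for assault: 11.
S1 applies: 11 + 2 = 13.
S2 applies: 13 − 1 = 12.
S3 applies (level before this adjustment is 12 ≥ 7, so +4): 12 + 4 = 16.
S4 applies (level before this adjustment is 16 ≥ 5, so +3): 16 + 3 = 19.
S5 applies: 19 − 4 = 15.
S6 does not apply.
Final offense level: 15.
Criminal history: 8 prior points → Category 2 (5-10).
Level 15 falls in the 15-25 band.
Grid: Level 15-25 × Category 2 = 34-43 months.

34-43 months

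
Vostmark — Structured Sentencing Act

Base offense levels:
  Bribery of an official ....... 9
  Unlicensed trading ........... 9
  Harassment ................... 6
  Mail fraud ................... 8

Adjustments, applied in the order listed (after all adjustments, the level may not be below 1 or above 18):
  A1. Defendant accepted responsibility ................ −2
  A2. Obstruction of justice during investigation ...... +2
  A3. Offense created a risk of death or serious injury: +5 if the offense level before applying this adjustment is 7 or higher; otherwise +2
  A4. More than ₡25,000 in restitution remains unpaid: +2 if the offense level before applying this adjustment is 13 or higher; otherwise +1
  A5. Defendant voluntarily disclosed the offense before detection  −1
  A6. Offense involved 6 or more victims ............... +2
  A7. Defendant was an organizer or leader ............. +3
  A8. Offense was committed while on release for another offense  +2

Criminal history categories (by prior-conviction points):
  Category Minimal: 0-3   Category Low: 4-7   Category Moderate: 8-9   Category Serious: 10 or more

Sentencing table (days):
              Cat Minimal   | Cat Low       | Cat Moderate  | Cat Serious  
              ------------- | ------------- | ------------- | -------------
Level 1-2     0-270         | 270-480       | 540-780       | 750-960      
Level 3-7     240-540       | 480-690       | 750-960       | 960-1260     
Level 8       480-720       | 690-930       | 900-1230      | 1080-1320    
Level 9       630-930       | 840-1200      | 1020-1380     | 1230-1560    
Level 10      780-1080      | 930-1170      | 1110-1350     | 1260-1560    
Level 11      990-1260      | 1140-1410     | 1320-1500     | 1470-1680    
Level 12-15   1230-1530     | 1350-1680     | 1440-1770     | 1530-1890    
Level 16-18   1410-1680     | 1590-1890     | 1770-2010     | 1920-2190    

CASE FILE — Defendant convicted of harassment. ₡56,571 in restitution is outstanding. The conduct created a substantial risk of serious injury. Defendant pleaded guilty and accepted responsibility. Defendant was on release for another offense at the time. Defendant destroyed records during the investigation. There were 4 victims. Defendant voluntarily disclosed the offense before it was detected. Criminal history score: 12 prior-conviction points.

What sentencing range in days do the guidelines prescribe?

1260-1560 days

Base offense level for harassment: 6.
A1 applies: 6 − 2 = 4.
A2 applies: 4 + 2 = 6.
A3 applies (level before this adjustment is 6 < 7, so +2): 6 + 2 = 8.
A4 applies (level before this adjustment is 8 < 13, so +1): 8 + 1 = 9.
A5 applies: 9 − 1 = 8.
A6 does not apply.
A7 does not apply.
A8 applies: 8 + 2 = 10.
Final offense level: 10.
Criminal history: 12 prior points → Category Serious (10+).
Level 10 falls in the 10 band.
Grid: Level 10 × Category Serious = 1260-1560 days.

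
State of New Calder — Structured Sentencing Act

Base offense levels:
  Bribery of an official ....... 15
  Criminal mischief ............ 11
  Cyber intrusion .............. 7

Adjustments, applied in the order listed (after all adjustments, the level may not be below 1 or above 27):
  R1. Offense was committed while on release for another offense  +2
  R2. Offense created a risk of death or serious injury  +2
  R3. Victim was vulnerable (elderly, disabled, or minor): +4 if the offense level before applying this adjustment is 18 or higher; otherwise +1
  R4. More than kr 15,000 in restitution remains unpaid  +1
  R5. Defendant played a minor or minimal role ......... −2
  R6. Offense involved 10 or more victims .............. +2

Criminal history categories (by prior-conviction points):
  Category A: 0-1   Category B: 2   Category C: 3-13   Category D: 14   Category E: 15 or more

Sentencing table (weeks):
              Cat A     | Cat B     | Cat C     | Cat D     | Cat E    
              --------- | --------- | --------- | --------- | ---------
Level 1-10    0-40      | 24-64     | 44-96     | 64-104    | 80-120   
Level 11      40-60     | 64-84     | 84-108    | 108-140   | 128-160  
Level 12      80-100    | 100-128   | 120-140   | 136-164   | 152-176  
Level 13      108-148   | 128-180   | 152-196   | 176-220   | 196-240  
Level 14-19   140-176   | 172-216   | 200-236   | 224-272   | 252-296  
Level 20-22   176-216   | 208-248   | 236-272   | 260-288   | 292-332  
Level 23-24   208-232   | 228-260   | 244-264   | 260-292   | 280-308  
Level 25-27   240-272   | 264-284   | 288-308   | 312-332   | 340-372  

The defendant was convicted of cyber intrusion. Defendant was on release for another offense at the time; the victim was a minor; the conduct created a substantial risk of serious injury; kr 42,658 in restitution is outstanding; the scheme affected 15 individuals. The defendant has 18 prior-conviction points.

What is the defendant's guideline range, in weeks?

252-296 weeks

Base offense level for cyber intrusion: 7.
R1 applies: 7 + 2 = 9.
R2 applies: 9 + 2 = 11.
R3 applies (level before this adjustment is 11 < 18, so +1): 11 + 1 = 12.
R4 applies: 12 + 1 = 13.
R5 does not apply.
R6 applies: 13 + 2 = 15.
Final offense level: 15.
Criminal history: 18 prior points → Category E (15+).
Level 15 falls in the 14-19 band.
Grid: Level 14-19 × Category E = 252-296 weeks.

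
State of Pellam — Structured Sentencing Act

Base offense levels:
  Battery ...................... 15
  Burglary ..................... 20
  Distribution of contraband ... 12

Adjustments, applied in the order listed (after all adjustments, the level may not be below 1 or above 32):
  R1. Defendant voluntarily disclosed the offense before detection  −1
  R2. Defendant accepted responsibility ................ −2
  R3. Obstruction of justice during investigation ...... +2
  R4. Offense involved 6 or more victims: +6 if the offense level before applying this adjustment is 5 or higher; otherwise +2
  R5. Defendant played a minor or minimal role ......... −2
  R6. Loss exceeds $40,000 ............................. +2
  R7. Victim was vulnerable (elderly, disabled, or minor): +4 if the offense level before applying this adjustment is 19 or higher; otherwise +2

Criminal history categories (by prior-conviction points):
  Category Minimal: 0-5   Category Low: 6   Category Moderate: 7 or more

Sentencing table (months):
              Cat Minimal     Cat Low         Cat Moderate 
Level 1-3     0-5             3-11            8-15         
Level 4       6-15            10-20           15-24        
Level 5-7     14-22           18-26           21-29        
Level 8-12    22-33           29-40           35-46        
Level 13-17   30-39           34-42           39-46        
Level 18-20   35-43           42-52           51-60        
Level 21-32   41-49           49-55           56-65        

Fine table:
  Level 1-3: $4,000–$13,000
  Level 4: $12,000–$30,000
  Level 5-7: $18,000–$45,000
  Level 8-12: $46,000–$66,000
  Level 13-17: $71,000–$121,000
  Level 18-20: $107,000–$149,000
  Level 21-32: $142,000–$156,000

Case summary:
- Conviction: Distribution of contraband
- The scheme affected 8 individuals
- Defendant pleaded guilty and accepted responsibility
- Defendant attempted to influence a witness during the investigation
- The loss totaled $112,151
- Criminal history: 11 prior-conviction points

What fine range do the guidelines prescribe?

Base offense level for distribution of contraband: 12.
R2 applies: 12 − 2 = 10.
R3 applies: 10 + 2 = 12.
R4 applies (level before this adjustment is 12 ≥ 5, so +6): 12 + 6 = 18.
R5 does not apply.
R6 applies: 18 + 2 = 20.
R7 does not apply.
Final offense level: 20.
Level 20 falls in the 18-20 band.
Fine table: Level 18-20 → $107,000–$149,000.

$107,000–$149,000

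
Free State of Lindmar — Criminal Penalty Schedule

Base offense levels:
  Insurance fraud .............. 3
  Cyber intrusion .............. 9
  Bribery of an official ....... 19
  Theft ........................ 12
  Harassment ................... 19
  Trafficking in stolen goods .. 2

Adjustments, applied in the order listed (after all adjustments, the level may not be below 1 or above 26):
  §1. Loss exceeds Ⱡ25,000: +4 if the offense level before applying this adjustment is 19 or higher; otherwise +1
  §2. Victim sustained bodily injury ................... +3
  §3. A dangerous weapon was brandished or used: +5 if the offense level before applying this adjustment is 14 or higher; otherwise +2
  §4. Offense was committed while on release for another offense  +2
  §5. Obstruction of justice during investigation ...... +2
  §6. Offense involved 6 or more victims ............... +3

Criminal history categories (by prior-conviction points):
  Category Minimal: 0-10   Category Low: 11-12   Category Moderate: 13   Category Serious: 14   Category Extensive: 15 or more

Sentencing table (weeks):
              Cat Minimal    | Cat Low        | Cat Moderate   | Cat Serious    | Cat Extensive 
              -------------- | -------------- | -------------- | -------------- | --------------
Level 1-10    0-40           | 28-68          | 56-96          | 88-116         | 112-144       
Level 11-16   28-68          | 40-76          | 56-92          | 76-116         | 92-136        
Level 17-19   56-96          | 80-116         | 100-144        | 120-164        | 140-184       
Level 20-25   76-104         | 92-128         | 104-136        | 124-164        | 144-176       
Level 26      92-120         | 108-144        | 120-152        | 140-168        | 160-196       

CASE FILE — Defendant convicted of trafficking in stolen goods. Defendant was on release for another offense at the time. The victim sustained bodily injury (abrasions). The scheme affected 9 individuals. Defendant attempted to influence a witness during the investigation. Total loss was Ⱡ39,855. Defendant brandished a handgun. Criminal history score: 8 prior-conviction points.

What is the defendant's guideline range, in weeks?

28-68 weeks

Base offense level for trafficking in stolen goods: 2.
§1 applies (level before this adjustment is 2 < 19, so +1): 2 + 1 = 3.
§2 applies: 3 + 3 = 6.
§3 applies (level before this adjustment is 6 < 14, so +2): 6 + 2 = 8.
§4 applies: 8 + 2 = 10.
§5 applies: 10 + 2 = 12.
§6 applies: 12 + 3 = 15.
Final offense level: 15.
Criminal history: 8 prior points → Category Minimal (0-10).
Level 15 falls in the 11-16 band.
Grid: Level 11-16 × Category Minimal = 28-68 weeks.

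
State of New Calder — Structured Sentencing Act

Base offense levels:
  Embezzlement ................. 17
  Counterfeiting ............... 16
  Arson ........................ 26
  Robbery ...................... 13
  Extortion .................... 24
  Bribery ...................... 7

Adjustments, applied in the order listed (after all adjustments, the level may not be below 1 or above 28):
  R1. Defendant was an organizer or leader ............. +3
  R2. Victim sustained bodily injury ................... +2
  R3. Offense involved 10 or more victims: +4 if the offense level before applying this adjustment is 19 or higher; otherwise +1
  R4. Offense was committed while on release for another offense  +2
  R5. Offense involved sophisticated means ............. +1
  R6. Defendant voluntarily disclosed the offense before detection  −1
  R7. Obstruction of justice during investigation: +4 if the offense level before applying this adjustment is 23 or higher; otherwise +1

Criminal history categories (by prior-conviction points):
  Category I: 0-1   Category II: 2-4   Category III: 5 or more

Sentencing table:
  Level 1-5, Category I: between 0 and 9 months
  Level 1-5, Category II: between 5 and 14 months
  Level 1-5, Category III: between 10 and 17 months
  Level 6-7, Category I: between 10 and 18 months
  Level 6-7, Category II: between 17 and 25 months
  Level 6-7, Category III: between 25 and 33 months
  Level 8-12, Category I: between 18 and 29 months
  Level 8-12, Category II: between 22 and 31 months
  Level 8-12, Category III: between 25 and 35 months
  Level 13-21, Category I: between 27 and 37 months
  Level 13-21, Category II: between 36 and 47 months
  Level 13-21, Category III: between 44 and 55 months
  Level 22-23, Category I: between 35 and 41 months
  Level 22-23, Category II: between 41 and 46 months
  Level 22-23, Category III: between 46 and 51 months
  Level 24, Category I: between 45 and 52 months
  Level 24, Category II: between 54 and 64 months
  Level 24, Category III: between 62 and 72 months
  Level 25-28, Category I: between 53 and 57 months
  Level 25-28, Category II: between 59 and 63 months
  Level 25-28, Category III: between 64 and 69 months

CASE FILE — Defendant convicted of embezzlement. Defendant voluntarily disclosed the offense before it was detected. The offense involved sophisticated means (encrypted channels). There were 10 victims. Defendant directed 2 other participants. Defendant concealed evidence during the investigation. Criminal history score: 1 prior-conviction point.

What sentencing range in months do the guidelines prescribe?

Base offense level for embezzlement: 17.
R1 applies: 17 + 3 = 20.
R2 does not apply.
R3 applies (level before this adjustment is 20 ≥ 19, so +4): 20 + 4 = 24.
R4 does not apply.
R5 applies: 24 + 1 = 25.
R6 applies: 25 − 1 = 24.
R7 applies (level before this adjustment is 24 ≥ 23, so +4): 24 + 4 = 28.
Final offense level: 28.
Criminal history: 1 prior point → Category I (0-1).
Level 28 falls in the 25-28 band.
Grid: Level 25-28 × Category I = 53-57 months.

53-57 months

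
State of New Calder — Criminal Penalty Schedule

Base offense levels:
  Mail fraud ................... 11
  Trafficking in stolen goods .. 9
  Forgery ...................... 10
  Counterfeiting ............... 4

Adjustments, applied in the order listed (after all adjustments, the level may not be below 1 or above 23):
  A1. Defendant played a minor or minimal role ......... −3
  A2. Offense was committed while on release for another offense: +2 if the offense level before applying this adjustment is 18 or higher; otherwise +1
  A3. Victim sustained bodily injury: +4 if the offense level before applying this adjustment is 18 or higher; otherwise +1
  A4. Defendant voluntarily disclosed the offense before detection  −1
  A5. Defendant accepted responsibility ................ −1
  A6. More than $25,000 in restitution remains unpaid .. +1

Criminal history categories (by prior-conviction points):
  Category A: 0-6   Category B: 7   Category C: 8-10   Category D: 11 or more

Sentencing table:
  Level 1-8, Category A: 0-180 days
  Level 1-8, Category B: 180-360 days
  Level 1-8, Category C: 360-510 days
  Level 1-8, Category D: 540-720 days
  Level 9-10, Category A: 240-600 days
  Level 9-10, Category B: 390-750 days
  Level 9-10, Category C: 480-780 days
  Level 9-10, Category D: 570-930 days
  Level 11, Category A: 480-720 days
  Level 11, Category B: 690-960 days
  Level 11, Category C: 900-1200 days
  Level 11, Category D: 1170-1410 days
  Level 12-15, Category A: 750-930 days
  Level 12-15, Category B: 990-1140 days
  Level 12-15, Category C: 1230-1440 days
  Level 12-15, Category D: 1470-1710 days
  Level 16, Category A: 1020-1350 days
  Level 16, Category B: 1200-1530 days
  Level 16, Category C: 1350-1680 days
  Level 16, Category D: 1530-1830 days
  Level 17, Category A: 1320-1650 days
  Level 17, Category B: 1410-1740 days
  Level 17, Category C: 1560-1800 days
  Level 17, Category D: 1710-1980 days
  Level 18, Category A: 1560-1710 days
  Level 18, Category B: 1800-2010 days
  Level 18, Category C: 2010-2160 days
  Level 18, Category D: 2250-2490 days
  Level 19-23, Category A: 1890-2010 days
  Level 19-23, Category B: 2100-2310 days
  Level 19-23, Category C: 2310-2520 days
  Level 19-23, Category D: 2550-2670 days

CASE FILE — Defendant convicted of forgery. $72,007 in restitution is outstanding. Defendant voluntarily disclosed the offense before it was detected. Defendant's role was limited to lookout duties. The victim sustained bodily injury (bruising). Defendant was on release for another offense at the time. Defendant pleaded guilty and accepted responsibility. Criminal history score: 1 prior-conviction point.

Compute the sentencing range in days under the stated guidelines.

0-180 days

Base offense level for forgery: 10.
A1 applies: 10 − 3 = 7.
A2 applies (level before this adjustment is 7 < 18, so +1): 7 + 1 = 8.
A3 applies (level before this adjustment is 8 < 18, so +1): 8 + 1 = 9.
A4 applies: 9 − 1 = 8.
A5 applies: 8 − 1 = 7.
A6 applies: 7 + 1 = 8.
Final offense level: 8.
Criminal history: 1 prior point → Category A (0-6).
Level 8 falls in the 1-8 band.
Grid: Level 1-8 × Category A = 0-180 days.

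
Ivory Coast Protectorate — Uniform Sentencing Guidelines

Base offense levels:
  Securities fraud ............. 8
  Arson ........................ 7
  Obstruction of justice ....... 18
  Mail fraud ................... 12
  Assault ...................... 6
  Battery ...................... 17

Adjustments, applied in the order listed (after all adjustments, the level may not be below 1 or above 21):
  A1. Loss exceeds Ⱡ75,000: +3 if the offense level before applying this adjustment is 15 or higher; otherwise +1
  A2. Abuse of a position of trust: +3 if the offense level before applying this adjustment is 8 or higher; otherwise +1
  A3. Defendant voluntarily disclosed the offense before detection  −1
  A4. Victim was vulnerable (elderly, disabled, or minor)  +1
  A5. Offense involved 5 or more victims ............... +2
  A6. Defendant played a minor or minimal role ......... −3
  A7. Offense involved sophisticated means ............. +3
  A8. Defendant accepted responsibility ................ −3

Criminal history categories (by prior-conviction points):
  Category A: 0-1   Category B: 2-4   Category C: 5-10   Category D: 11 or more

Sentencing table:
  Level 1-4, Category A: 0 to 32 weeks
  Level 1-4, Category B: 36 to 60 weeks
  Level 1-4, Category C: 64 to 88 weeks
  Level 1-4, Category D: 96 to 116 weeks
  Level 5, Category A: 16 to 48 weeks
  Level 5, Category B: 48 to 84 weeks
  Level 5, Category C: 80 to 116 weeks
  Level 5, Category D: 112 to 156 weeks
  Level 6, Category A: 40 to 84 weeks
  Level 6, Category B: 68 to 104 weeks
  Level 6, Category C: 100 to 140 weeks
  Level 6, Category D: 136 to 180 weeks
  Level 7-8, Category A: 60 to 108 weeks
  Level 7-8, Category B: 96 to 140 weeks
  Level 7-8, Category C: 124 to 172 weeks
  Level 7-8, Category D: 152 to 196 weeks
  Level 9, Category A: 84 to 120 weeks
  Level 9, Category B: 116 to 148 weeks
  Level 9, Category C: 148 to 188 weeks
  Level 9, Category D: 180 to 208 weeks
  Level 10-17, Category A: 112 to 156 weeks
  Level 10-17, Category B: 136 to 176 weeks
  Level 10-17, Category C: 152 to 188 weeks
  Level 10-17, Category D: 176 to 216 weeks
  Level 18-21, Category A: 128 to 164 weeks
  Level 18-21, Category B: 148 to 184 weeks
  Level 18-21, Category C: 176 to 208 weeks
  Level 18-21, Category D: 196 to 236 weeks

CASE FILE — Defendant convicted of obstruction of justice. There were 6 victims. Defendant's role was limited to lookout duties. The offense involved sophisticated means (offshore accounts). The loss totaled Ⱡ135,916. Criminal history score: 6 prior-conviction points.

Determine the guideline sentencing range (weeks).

176-208 weeks

Base offense level for obstruction of justice: 18.
A1 applies (level before this adjustment is 18 ≥ 15, so +3): 18 + 3 = 21.
A2 does not apply.
A3 does not apply.
A5 applies: 21 + 2 = 23.
A6 applies: 23 − 3 = 20.
A7 applies: 20 + 3 = 23.
Level 23 exceeds the maximum of 21; capped at 21.
Final offense level: 21.
Criminal history: 6 prior points → Category C (5-10).
Level 21 falls in the 18-21 band.
Grid: Level 18-21 × Category C = 176-208 weeks.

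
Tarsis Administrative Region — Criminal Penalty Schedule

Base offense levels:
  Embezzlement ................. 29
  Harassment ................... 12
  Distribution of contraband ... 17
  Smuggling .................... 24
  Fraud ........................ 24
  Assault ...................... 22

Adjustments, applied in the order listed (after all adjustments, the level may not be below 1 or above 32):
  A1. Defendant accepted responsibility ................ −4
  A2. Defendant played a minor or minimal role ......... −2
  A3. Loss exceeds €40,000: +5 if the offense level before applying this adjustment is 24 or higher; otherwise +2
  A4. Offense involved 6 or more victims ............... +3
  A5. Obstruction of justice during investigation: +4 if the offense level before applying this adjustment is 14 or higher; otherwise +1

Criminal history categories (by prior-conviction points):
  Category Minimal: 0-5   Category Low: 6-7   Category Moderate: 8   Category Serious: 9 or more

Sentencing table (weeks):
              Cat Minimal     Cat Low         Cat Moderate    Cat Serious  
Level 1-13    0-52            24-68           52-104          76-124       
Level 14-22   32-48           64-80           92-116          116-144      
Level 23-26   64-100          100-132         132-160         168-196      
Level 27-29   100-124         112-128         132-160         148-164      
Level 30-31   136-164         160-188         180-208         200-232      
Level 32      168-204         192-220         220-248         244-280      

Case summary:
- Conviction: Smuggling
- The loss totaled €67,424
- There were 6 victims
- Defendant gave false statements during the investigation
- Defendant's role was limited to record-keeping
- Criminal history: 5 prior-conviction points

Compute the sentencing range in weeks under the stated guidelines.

Base offense level for smuggling: 24.
A2 applies: 24 − 2 = 22.
A3 applies (level before this adjustment is 22 < 24, so +2): 22 + 2 = 24.
A4 applies: 24 + 3 = 27.
A5 applies (level before this adjustment is 27 ≥ 14, so +4): 27 + 4 = 31.
Final offense level: 31.
Criminal history: 5 prior points → Category Minimal (0-5).
Level 31 falls in the 30-31 band.
Grid: Level 30-31 × Category Minimal = 136-164 weeks.

136-164 weeks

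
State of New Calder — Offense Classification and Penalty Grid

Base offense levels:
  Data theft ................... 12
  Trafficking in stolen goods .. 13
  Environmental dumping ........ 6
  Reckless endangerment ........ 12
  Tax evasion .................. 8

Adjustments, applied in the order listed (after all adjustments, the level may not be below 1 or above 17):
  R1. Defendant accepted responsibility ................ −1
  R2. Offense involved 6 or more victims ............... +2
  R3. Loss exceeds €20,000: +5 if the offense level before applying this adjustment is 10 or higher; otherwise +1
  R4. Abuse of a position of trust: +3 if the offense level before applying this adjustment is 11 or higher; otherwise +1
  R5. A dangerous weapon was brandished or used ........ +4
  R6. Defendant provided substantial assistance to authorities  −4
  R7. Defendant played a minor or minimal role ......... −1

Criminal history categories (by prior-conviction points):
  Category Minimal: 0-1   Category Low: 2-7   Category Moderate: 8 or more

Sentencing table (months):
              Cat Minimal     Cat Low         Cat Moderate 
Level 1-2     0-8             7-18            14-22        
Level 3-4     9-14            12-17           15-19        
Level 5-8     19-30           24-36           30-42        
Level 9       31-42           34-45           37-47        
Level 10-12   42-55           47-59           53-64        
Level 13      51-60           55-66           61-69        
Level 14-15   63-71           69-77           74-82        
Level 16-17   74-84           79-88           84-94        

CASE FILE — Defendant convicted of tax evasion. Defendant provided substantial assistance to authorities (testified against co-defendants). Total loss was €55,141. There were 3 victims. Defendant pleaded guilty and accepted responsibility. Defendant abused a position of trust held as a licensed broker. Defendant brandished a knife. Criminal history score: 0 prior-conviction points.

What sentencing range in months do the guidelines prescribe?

Base offense level for tax evasion: 8.
R1 applies: 8 − 1 = 7.
R2 does not apply.
R3 applies (level before this adjustment is 7 < 10, so +1): 7 + 1 = 8.
R4 applies (level before this adjustment is 8 < 11, so +1): 8 + 1 = 9.
R5 applies: 9 + 4 = 13.
R6 applies: 13 − 4 = 9.
Final offense level: 9.
Criminal history: 0 prior points → Category Minimal (0-1).
Level 9 falls in the 9 band.
Grid: Level 9 × Category Minimal = 31-42 months.

31-42 months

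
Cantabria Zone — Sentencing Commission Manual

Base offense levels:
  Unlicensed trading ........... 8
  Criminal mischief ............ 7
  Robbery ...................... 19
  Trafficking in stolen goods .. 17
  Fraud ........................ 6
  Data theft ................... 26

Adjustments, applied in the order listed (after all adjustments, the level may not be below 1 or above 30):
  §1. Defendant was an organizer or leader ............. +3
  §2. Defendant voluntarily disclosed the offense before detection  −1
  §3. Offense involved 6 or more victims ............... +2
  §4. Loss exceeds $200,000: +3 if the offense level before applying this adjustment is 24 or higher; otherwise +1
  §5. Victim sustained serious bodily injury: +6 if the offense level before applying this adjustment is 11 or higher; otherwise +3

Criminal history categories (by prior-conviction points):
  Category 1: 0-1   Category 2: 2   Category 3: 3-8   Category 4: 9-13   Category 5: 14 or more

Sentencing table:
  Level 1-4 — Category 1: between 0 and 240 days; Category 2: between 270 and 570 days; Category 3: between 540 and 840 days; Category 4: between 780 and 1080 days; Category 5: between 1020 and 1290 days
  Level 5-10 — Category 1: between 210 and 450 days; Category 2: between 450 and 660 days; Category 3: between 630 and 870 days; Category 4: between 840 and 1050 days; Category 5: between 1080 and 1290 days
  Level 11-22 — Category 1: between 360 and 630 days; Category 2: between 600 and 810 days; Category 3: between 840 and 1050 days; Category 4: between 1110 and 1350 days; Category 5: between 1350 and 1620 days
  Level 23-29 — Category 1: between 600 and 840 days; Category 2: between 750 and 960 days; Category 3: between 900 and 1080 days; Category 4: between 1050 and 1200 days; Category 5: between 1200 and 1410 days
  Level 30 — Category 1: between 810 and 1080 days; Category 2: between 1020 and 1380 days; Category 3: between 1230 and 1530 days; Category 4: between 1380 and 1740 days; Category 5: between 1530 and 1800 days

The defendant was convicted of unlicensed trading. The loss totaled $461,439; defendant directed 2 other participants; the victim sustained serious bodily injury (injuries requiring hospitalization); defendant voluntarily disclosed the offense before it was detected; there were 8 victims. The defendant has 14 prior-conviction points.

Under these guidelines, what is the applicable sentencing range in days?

Base offense level for unlicensed trading: 8.
§1 applies: 8 + 3 = 11.
§2 applies: 11 − 1 = 10.
§3 applies: 10 + 2 = 12.
§4 applies (level before this adjustment is 12 < 24, so +1): 12 + 1 = 13.
§5 applies (level before this adjustment is 13 ≥ 11, so +6): 13 + 6 = 19.
Final offense level: 19.
Criminal history: 14 prior points → Category 5 (14+).
Level 19 falls in the 11-22 band.
Grid: Level 11-22 × Category 5 = 1350-1620 days.

1350-1620 days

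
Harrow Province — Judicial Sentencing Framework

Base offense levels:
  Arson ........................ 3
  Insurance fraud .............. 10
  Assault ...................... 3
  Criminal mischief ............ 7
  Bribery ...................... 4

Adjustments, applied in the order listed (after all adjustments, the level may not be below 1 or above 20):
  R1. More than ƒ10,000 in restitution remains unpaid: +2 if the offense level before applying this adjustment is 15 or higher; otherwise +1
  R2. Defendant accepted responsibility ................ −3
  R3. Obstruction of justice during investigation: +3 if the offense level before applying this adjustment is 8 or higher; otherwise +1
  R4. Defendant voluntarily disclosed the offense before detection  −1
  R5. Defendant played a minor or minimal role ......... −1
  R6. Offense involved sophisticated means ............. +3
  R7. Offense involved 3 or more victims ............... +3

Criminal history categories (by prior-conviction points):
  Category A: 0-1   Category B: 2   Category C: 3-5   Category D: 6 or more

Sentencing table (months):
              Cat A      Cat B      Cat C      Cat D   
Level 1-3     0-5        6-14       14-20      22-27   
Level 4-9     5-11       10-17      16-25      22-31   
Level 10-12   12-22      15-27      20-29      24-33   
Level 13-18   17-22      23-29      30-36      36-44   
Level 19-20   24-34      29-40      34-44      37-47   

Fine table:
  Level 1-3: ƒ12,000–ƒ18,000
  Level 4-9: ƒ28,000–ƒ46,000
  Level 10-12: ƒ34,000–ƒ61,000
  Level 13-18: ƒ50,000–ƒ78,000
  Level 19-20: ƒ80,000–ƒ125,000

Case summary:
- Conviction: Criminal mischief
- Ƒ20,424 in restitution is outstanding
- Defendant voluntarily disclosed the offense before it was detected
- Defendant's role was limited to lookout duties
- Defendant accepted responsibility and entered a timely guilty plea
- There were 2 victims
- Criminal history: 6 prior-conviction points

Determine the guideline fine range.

ƒ12,000–ƒ18,000

Base offense level for criminal mischief: 7.
R1 applies (level before this adjustment is 7 < 15, so +1): 7 + 1 = 8.
R2 applies: 8 − 3 = 5.
R4 applies: 5 − 1 = 4.
R5 applies: 4 − 1 = 3.
Final offense level: 3.
Level 3 falls in the 1-3 band.
Fine table: Level 1-3 → ƒ12,000–ƒ18,000.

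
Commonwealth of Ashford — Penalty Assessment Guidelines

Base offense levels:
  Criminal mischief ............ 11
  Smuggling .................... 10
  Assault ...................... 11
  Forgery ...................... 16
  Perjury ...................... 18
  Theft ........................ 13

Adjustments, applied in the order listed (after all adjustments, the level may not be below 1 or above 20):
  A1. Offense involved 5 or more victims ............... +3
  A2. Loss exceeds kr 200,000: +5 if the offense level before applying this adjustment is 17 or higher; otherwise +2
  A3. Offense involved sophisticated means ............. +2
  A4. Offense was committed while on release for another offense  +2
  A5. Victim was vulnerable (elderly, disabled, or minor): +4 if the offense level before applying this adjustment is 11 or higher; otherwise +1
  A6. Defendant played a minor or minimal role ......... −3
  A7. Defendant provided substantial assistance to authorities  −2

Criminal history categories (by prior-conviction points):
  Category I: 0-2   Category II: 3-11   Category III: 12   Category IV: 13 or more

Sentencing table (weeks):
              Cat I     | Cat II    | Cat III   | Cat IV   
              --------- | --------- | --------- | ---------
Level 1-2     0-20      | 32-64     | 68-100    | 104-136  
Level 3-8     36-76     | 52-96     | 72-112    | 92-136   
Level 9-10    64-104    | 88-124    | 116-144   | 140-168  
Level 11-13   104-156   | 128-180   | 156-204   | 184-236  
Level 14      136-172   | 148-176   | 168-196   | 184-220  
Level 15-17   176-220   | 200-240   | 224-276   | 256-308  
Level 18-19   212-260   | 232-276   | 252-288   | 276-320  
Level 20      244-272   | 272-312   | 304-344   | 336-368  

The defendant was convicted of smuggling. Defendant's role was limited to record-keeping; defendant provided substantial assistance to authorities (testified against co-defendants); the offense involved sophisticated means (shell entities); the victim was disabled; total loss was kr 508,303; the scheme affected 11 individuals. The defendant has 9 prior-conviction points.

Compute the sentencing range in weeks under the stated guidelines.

Base offense level for smuggling: 10.
A1 applies: 10 + 3 = 13.
A2 applies (level before this adjustment is 13 < 17, so +2): 13 + 2 = 15.
A3 applies: 15 + 2 = 17.
A4 does not apply.
A5 applies (level before this adjustment is 17 ≥ 11, so +4): 17 + 4 = 21.
A6 applies: 21 − 3 = 18.
A7 applies: 18 − 2 = 16.
Final offense level: 16.
Criminal history: 9 prior points → Category II (3-11).
Level 16 falls in the 15-17 band.
Grid: Level 15-17 × Category II = 200-240 weeks.

200-240 weeks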